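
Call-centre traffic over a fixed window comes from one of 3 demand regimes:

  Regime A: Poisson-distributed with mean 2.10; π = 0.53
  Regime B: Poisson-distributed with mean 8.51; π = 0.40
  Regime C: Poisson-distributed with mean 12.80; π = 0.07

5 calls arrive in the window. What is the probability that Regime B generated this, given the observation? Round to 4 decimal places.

0.5696

Posterior ∝ prior × likelihood, so P(k | x) ∝ π_k f_k(x); normalise over all components.
Poisson probabilities:
  p_A = e^(−2.10)·2.10^5/5! = 0.041677
  p_B = e^(−8.51)·8.51^5/5! = 0.0749239
  p_C = e^(−12.80)·12.80^5/5! = 0.00790495
Multiply by the mixture weights:
  π_A·p_A = 0.53 × 0.041677 = 0.0220888
  π_B·p_B = 0.40 × 0.0749239 = 0.0299696
  π_C·p_C = 0.07 × 0.00790495 = 0.000553347
Marginal: 0.0220888 + 0.0299696 + 0.000553347 = 0.0526117
Responsibility of Regime B: 0.0299696 / 0.0526117 ≈ 0.5696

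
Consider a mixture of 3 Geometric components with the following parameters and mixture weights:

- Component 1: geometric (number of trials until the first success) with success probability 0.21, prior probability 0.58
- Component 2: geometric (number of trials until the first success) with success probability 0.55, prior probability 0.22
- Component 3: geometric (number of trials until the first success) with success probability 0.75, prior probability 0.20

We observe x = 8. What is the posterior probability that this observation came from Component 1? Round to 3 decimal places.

0.981

Posterior ∝ prior × likelihood, so P(k | x) ∝ π_k f_k(x); normalise over all components.
Component likelihoods at x = 8:
  L_1 = 0.0403282
  L_2 = 0.00205518
  L_3 = 4.57764e-05
Weight by the priors:
  π_1·L_1 = 0.58 × 0.0403282 = 0.0233904
  π_2·L_2 = 0.22 × 0.00205518 = 0.00045214
  π_3·L_3 = 0.20 × 4.57764e-05 = 9.15527e-06
Normaliser: 0.0233904 + 0.00045214 + 9.15527e-06 = 0.0238517
So the posterior for Component 1 is 0.0233904 / 0.0238517 ≈ 0.981.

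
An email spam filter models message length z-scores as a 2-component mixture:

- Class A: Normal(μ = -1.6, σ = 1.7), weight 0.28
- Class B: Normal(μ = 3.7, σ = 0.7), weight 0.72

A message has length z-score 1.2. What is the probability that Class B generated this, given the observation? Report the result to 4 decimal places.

0.0396

P(component k | x) = π_k·f_k(x) / marginal(x), where marginal(x) = Σ_j π_j·f_j(x).
Normal densities:
  p_A = 0.0604482
  p_B = 0.000968449
Weight by the priors:
  π_A·p_A = 0.28 × 0.0604482 = 0.0169255
  π_B·p_B = 0.72 × 0.000968449 = 0.000697283
Normaliser: 0.0169255 + 0.000697283 = 0.0176228
Responsibility of Class B: 0.000697283 / 0.0176228 ≈ 0.0396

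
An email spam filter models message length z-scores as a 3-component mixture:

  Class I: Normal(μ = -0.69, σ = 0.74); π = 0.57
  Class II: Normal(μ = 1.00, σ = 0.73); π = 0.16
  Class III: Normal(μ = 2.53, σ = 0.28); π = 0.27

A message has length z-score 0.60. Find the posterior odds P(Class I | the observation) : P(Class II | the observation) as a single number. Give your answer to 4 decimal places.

Posterior odds = (π_i f_i(x)) / (π_j f_j(x)); the normalising sum cancels.
Normal densities:
  L_I = (1/(0.74·√(2π)))·exp(−(0.60−-0.69)²/(2·0.74²)) = 0.539111·exp(-1.51945) = 0.117975
  L_II = (1/(0.73·√(2π)))·exp(−(0.60−1.00)²/(2·0.73²)) = 0.546496·exp(-0.15012) = 0.470316
  L_III = (1/(0.28·√(2π)))·exp(−(0.60−2.53)²/(2·0.28²)) = 1.424794·exp(-23.75574) = 6.86697e-11
0.0672458 / 0.0752506 ≈ 0.8936

0.8936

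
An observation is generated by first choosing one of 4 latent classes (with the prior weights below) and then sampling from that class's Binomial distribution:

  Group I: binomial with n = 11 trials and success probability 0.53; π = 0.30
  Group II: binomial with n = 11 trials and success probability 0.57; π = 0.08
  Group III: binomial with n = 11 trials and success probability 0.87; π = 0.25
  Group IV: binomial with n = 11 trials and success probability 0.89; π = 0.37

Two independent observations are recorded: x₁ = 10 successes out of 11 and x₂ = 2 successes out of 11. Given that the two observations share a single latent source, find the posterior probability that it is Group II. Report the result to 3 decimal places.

Posterior ∝ prior × likelihood, so P(k | x) ∝ P(Z=k) f_k(x); normalise over all components.
Since both observations come from the same component, the likelihood for component k is f_k(x₁)·f_k(x₂).
  L_I = [0.00904168] × [0.01729] = 0.000156331
  L_II = [0.0171242] × [0.00898108] = 0.000153794
  L_III = [0.355245] × [4.4146e-07] = 1.56827e-07
  L_IV = [0.377299] × [1.02725e-07] = 3.87581e-08
Unnormalised posteriors:
  P(Z=I)·L_I = 0.30 × 0.000156331 = 4.68992e-05
  P(Z=II)·L_II = 0.08 × 0.000153794 = 1.23035e-05
  P(Z=III)·L_III = 0.25 × 1.56827e-07 = 3.92067e-08
  P(Z=IV)·L_IV = 0.37 × 3.87581e-08 = 1.43405e-08
Denominator: 4.68992e-05 + 1.23035e-05 + 3.92067e-08 + 1.43405e-08 = 5.92563e-05
So the posterior for Group II is 1.23035e-05 / 5.92563e-05 ≈ 0.208.

0.208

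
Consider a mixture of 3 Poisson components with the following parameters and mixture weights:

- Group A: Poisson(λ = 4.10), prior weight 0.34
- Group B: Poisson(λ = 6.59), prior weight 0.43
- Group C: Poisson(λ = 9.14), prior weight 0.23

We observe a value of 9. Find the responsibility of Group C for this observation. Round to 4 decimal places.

By Bayes' theorem, P(k | x) = π_k f_k(x) / Σ_j π_j f_j(x).
Component likelihoods at x = 9:
  f_A = 0.0149515
  f_B = 0.0887575
  f_C = 0.131614
Prior × likelihood for each component:
  π_A·f_A = 0.34 × 0.0149515 = 0.0050835
  π_B·f_B = 0.43 × 0.0887575 = 0.0381657
  π_C·f_C = 0.23 × 0.131614 = 0.0302712
Marginal: 0.0050835 + 0.0381657 + 0.0302712 = 0.0735204
P(Group C | x) ≈ 0.4117

0.4117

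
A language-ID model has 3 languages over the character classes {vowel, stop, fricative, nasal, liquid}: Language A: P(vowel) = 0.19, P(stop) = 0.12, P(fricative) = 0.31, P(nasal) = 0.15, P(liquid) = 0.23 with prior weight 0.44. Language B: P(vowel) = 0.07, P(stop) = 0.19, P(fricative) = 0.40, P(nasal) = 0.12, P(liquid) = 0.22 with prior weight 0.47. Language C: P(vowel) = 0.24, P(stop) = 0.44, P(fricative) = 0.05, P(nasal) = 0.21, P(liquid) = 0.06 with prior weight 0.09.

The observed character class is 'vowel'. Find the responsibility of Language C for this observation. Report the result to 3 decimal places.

0.156

By Bayes' theorem, P(k | x) = P(Z=k) f_k(x) / Σ_j P(Z=j) f_j(x).
Categorical probabilities:
  f_A = P(vowel | comp) = 0.19
  f_B = P(vowel | comp) = 0.07
  f_C = P(vowel | comp) = 0.24
Multiply by the mixture weights:
  P(Z=A)·f_A = 0.44 × 0.19 = 0.0836
  P(Z=B)·f_B = 0.47 × 0.07 = 0.0329
  P(Z=C)·f_C = 0.09 × 0.24 = 0.0216
Denominator: 0.0836 + 0.0329 + 0.0216 = 0.1381
P(Language C | data) ≈ 0.156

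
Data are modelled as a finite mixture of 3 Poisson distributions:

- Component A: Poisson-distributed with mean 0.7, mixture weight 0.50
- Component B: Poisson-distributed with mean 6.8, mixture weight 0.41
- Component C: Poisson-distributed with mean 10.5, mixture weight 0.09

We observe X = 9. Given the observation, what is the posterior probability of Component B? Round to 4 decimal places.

P(component k | x) = π_k·f_k(x) / marginal(x), where marginal(x) = Σ_j π_j·f_j(x).
Evaluate each component's likelihood at the observed value:
  f_A = e^(−0.7)·0.7^9/9! = 5.52221e-08
  f_B = e^(−6.8)·6.8^9/9! = 0.0954146
  f_C = e^(−10.5)·10.5^9/9! = 0.11772
Prior × likelihood for each component:
  π_A·f_A = 0.50 × 5.52221e-08 = 2.76111e-08
  π_B·f_B = 0.41 × 0.0954146 = 0.03912
  π_C·f_C = 0.09 × 0.11772 = 0.0105948
Denominator: 2.76111e-08 + 0.03912 + 0.0105948 = 0.0497148
So the posterior for Component B is 0.03912 / 0.0497148 ≈ 0.7869.

0.7869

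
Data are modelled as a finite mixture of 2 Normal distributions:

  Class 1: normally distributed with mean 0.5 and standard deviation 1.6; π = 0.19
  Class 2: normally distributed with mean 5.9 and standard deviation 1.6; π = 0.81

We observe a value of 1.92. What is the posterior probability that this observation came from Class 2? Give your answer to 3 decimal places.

0.223

Posterior ∝ prior × likelihood, so P(k | x) ∝ w_k f_k(x); normalise over all components.
Component likelihoods at x = 1.92:
  p_1 = 0.168172
  p_2 = 0.0113021
Unnormalised posteriors:
  w_1·p_1 = 0.19 × 0.168172 = 0.0319526
  w_2·p_2 = 0.81 × 0.0113021 = 0.00915467
Denominator: 0.0319526 + 0.00915467 = 0.0411073
P(Class 2 | 1.92) = 0.00915467 / 0.0411073 ≈ 0.223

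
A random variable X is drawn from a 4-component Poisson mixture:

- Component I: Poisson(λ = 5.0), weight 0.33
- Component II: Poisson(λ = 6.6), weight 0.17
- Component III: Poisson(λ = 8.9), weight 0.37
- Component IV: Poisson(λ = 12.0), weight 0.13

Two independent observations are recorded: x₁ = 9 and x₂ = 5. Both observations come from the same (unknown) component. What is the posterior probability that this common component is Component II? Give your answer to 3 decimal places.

0.287

P(component k | x) = w_k·f_k(x) / marginal(x), where marginal(x) = Σ_j w_j·f_j(x).
Since both observations come from the same component, the likelihood for component k is f_k(x₁)·f_k(x₂).
  p_I = [e^(−5.0)·5.0^9/9! = 0.0362656] × [0.175467] = 0.00636343
  p_II = [e^(−6.6)·6.6^9/9! = 0.0890818] × [0.141969] = 0.0126469
  p_III = [e^(−8.9)·8.9^9/9! = 0.131682] × [0.063467] = 0.00835745
  p_IV = [e^(−12.0)·12.0^9/9! = 0.0873644] × [0.0127406] = 0.00111308
Weight by the priors:
  w_I·p_I = 0.33 × 0.00636343 = 0.00209993
  w_II·p_II = 0.17 × 0.0126469 = 0.00214997
  w_III·p_III = 0.37 × 0.00835745 = 0.00309226
  w_IV·p_IV = 0.13 × 0.00111308 = 0.0001447
Evidence: 0.00209993 + 0.00214997 + 0.00309226 + 0.0001447 = 0.00748686
So the posterior for Component II is 0.00214997 / 0.00748686 ≈ 0.287.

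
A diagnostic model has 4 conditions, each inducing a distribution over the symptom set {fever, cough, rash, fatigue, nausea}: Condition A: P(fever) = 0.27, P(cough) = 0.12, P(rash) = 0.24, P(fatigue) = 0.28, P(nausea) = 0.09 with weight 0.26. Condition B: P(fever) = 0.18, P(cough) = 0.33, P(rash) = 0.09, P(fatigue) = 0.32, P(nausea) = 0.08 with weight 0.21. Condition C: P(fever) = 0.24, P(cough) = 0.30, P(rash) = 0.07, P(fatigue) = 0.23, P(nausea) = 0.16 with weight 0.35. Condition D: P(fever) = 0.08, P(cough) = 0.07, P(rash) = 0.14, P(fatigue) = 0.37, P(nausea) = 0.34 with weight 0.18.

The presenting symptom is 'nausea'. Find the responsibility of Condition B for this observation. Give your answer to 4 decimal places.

0.1067

By Bayes' theorem, P(k | x) = w_k f_k(x) / Σ_j w_j f_j(x).
Categorical probabilities:
  p_A = P(nausea | comp) = 0.09
  p_B = P(nausea | comp) = 0.08
  p_C = P(nausea | comp) = 0.16
  p_D = P(nausea | comp) = 0.34
Multiply by the mixture weights:
  w_A·p_A = 0.26 × 0.09 = 0.0234
  w_B·p_B = 0.21 × 0.08 = 0.0168
  w_C·p_C = 0.35 × 0.16 = 0.056
  w_D·p_D = 0.18 × 0.34 = 0.0612
Evidence: 0.0234 + 0.0168 + 0.056 + 0.0612 = 0.1574
So the posterior for Condition B is 0.0168 / 0.1574 ≈ 0.1067.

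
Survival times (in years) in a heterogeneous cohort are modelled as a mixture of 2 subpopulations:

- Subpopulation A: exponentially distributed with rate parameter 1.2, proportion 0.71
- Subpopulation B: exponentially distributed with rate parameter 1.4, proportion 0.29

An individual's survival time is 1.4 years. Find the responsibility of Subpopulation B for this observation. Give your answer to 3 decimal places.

Apply Bayes' rule: the posterior for each component is proportional to its prior times its likelihood at x.
Evaluate each component's likelihood at the observed value:
  f_A = 0.223649
  f_B = 0.197202
Prior × likelihood for each component:
  π_A·f_A = 0.71 × 0.223649 = 0.158791
  π_B·f_B = 0.29 × 0.197202 = 0.0571885
Denominator: 0.158791 + 0.0571885 = 0.215979
P(Subpopulation B | data) ≈ 0.265

0.265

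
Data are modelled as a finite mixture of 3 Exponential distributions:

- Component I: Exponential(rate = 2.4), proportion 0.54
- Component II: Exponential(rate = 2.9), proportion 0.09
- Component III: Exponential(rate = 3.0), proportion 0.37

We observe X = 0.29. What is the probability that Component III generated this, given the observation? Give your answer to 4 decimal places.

Apply Bayes' rule: the posterior for each component is proportional to its prior times its likelihood at x.
Evaluate each component's likelihood at the observed value:
  p_I = 1.19658
  p_II = 1.25071
  p_III = 1.25685
Multiply by the mixture weights:
  w_I·p_I = 0.54 × 1.19658 = 0.646154
  w_II·p_II = 0.09 × 1.25071 = 0.112564
  w_III·p_III = 0.37 × 1.25685 = 0.465036
Marginal: 0.646154 + 0.112564 + 0.465036 = 1.22375
Responsibility of Component III: 0.465036 / 1.22375 ≈ 0.3800

0.3800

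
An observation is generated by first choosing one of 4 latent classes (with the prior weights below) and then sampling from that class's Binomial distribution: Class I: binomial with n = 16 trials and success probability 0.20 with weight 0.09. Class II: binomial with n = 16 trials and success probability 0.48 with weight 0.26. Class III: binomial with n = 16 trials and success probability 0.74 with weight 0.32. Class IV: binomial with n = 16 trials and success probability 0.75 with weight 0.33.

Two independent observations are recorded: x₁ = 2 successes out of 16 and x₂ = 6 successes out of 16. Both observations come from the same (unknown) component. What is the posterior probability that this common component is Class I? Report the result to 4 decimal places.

P(component k | x) = π_k·f_k(x) / marginal(x), where marginal(x) = Σ_j π_j·f_j(x).
Since both observations come from the same component, the likelihood for component k is f_k(x₁)·f_k(x₂).
  L_I = [C(16,2)·0.20^2·0.80^14 = 120·0.04·0.0439805 = 0.211106] × [0.0550306] = 0.0116173
  L_II = [C(16,2)·0.48^2·0.52^14 = 120·0.2304·0.000105693 = 0.0029222] × [0.141581] = 0.000413729
  L_III = [C(16,2)·0.74^2·0.26^14 = 120·0.5476·6.451e-09 = 4.23908e-07] × [0.0018563] = 7.869e-10
  L_IV = [C(16,2)·0.75^2·0.25^14 = 120·0.5625·3.72529e-09 = 2.51457e-07] × [0.00135923] = 3.41787e-10
Multiply by the mixture weights:
  π_I·L_I = 0.09 × 0.0116173 = 0.00104556
  π_II·L_II = 0.26 × 0.000413729 = 0.000107569
  π_III·L_III = 0.32 × 7.869e-10 = 2.51808e-10
  π_IV·L_IV = 0.33 × 3.41787e-10 = 1.1279e-10
Normaliser: 0.00104556 + 0.000107569 + 2.51808e-10 + 1.1279e-10 = 0.00115313
P(Class I | x) = 0.00104556 / 0.00115313 ≈ 0.9067

0.9067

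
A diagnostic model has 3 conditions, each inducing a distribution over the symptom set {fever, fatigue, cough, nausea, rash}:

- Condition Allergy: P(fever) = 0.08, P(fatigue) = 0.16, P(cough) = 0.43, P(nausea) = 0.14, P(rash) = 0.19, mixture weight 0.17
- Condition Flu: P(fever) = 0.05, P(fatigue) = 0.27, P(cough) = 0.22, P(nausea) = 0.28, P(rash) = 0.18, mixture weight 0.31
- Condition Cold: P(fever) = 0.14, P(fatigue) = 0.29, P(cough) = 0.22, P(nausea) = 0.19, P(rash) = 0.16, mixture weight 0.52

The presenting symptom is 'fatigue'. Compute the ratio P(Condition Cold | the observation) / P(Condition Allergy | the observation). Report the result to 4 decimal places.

Posterior odds = (π_i f_i(x)) / (π_j f_j(x)); the normalising sum cancels.
Categorical probabilities:
  f_Allergy = P(fatigue | comp) = 0.16
  f_Flu = P(fatigue | comp) = 0.27
  f_Cold = P(fatigue | comp) = 0.29
0.1508 / 0.0272 ≈ 5.5441

5.5441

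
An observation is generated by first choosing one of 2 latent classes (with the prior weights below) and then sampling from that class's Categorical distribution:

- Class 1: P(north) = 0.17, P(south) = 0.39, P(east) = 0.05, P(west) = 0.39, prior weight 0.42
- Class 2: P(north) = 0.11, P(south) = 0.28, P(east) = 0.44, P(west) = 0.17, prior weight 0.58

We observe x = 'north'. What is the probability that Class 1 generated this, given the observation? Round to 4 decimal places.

0.5281

The responsibility of component k is P(Z=k) f_k(x) divided by Σ_j P(Z=j) f_j(x).
Component likelihoods at x = 'north':
  p_1 = P(north | comp) = 0.17
  p_2 = P(north | comp) = 0.11
Unnormalised posteriors:
  P(Z=1)·p_1 = 0.42 × 0.17 = 0.0714
  P(Z=2)·p_2 = 0.58 × 0.11 = 0.0638
Sum: 0.0714 + 0.0638 = 0.1352
Responsibility of Class 1: 0.0714 / 0.1352 ≈ 0.5281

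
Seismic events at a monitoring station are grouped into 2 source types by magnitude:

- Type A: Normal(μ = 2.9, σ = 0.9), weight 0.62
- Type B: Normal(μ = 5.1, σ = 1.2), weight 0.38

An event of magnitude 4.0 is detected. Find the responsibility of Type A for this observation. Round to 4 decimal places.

Apply Bayes' rule: the posterior for each component is proportional to its prior times its likelihood at x.
Component likelihoods at x = 4.0:
  L_A = 0.210033
  L_B = 0.218406
Unnormalised posteriors:
  π_A·L_A = 0.62 × 0.210033 = 0.13022
  π_B·L_B = 0.38 × 0.218406 = 0.0829943
Normaliser: 0.13022 + 0.0829943 = 0.213215
Responsibility of Type A: 0.13022 / 0.213215 ≈ 0.6107

0.6107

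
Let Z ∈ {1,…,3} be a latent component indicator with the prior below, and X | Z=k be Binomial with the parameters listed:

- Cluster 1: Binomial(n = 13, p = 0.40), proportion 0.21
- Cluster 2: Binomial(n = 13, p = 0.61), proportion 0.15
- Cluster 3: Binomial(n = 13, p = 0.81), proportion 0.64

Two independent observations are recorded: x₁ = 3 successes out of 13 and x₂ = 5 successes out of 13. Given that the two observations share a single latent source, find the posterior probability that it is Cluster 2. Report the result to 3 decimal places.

Posterior ∝ prior × likelihood, so P(k | x) ∝ w_k f_k(x); normalise over all components.
Since both observations come from the same component, the likelihood for component k is f_k(x₁)·f_k(x₂).
  p_1 = [C(13,3)·0.40^3·0.60^10 = 286·0.064·0.00604662 = 0.110677] × [0.221355] = 0.0244989
  p_2 = [C(13,3)·0.61^3·0.39^10 = 286·0.226981·8.14041e-05 = 0.00528447] × [0.0581761] = 0.00030743
  p_3 = [C(13,3)·0.81^3·0.19^10 = 286·0.531441·6.13107e-08 = 9.31874e-06] × [0.000762136] = 7.10215e-09
Multiply by the mixture weights:
  w_1·p_1 = 0.21 × 0.0244989 = 0.00514477
  w_2·p_2 = 0.15 × 0.00030743 = 4.61145e-05
  w_3·p_3 = 0.64 × 7.10215e-09 = 4.54537e-09
Normaliser: 0.00514477 + 4.61145e-05 + 4.54537e-09 = 0.00519089
Responsibility of Cluster 2: 4.61145e-05 / 0.00519089 ≈ 0.009

0.009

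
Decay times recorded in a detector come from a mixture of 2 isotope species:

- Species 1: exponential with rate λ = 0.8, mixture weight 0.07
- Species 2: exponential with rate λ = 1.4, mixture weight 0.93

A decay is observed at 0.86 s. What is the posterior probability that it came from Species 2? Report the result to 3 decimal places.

0.933

Posterior ∝ prior × likelihood, so P(k | x) ∝ π_k f_k(x); normalise over all components.
Exponential densities:
  p_1 = 0.8·e^(−0.8·0.86) = 0.8·e^(−0.6880) = 0.402064
  p_2 = 1.4·e^(−1.4·0.86) = 1.4·e^(−1.2040) = 0.419989
Multiply by the mixture weights:
  π_1·p_1 = 0.07 × 0.402064 = 0.0281445
  π_2·p_2 = 0.93 × 0.419989 = 0.390589
Denominator: 0.0281445 + 0.390589 = 0.418734
P(Species 2 | x) = 0.390589 / 0.418734 ≈ 0.933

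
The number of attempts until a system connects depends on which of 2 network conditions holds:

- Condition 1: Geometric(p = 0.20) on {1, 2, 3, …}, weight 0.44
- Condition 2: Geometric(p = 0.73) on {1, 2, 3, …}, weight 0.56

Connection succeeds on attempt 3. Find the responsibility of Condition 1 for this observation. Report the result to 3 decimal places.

Posterior ∝ prior × likelihood, so P(k | x) ∝ w_k f_k(x); normalise over all components.
Component likelihoods at x = 3:
  f_1 = 0.20·(1−0.20)^2 = 0.20·0.64 = 0.128
  f_2 = 0.73·(1−0.73)^2 = 0.73·0.0729 = 0.053217
Multiply by the mixture weights:
  w_1·f_1 = 0.44 × 0.128 = 0.05632
  w_2·f_2 = 0.56 × 0.053217 = 0.0298015
Evidence: 0.05632 + 0.0298015 = 0.0861215
Responsibility of Condition 1: 0.05632 / 0.0861215 ≈ 0.654

0.654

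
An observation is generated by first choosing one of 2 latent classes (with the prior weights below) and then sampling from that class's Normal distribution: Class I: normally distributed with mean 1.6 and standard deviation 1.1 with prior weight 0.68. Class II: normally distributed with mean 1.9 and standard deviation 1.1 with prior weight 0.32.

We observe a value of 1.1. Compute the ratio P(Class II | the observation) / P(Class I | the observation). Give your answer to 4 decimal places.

0.4005

Only the two components matter; the odds are (π_i f_i(x)) / (π_j f_j(x)).
Normal densities:
  L_I = 0.327079
  L_II = 0.278396
Odds = (0.32/0.68) × (0.278396/0.327079) = 0.470588 × 0.851158 ≈ 0.4005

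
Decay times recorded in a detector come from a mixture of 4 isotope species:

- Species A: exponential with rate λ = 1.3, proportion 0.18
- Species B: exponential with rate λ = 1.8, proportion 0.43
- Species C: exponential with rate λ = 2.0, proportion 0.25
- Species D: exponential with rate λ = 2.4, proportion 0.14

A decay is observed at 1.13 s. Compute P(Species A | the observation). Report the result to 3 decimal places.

Posterior ∝ prior × likelihood, so P(k | x) ∝ π_k f_k(x); normalise over all components.
Evaluate each component's likelihood at the observed value:
  f_A = 1.3·e^(−1.3·1.13) = 1.3·e^(−1.4690) = 0.299202
  f_B = 1.8·e^(−1.8·1.13) = 1.8·e^(−2.0340) = 0.23546
  f_C = 2.0·e^(−2.0·1.13) = 2.0·e^(−2.2600) = 0.208701
  f_D = 2.4·e^(−2.4·1.13) = 2.4·e^(−2.7120) = 0.159369
Prior × likelihood for each component:
  π_A·f_A = 0.18 × 0.299202 = 0.0538564
  π_B·f_B = 0.43 × 0.23546 = 0.101248
  π_C·f_C = 0.25 × 0.208701 = 0.0521752
  π_D·f_D = 0.14 × 0.159369 = 0.0223117
Evidence: 0.0538564 + 0.101248 + 0.0521752 + 0.0223117 = 0.229591
Responsibility of Species A: 0.0538564 / 0.229591 ≈ 0.235

0.235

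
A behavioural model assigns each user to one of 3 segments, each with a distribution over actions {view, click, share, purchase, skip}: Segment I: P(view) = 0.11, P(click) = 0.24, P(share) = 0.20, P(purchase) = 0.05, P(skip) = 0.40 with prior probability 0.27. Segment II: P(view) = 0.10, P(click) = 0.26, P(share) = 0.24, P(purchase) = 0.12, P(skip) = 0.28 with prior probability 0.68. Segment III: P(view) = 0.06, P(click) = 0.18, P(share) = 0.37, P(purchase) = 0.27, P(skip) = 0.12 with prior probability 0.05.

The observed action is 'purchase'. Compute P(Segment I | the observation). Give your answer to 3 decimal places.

0.124

Posterior ∝ prior × likelihood, so P(k | x) ∝ π_k f_k(x); normalise over all components.
Categorical probabilities:
  L_I = 0.05
  L_II = 0.12
  L_III = 0.27
Unnormalised posteriors:
  π_I·L_I = 0.27 × 0.05 = 0.0135
  π_II·L_II = 0.68 × 0.12 = 0.0816
  π_III·L_III = 0.05 × 0.27 = 0.0135
Normaliser: 0.0135 + 0.0816 + 0.0135 = 0.1086
Responsibility of Segment I: 0.0135 / 0.1086 ≈ 0.124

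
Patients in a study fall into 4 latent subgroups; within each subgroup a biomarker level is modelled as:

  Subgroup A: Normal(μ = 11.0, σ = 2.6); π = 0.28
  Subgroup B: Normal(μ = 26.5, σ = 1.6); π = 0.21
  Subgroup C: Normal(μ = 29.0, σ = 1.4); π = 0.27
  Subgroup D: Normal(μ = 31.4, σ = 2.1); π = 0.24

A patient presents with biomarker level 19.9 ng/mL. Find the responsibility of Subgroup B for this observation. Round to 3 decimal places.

0.079

The responsibility of component k is w_k f_k(x) divided by Σ_j w_j f_j(x).
Normal densities:
  p_A = (1/(2.6·√(2π)))·exp(−(19.9−11.0)²/(2·2.6²)) = 0.153439·exp(-5.85873) = 0.00043805
  p_B = (1/(1.6·√(2π)))·exp(−(19.9−26.5)²/(2·1.6²)) = 0.249339·exp(-8.50781) = 5.03378e-05
  p_C = (1/(1.4·√(2π)))·exp(−(19.9−29.0)²/(2·1.4²)) = 0.284959·exp(-21.12500) = 1.90683e-10
  p_D = (1/(2.1·√(2π)))·exp(−(19.9−31.4)²/(2·2.1²)) = 0.189973·exp(-14.99433) = 5.84434e-08
Weight by the priors:
  w_A·p_A = 0.28 × 0.00043805 = 0.000122654
  w_B·p_B = 0.21 × 5.03378e-05 = 1.05709e-05
  w_C·p_C = 0.27 × 1.90683e-10 = 5.14843e-11
  w_D·p_D = 0.24 × 5.84434e-08 = 1.40264e-08
Sum: 0.000122654 + 1.05709e-05 + 5.14843e-11 + 1.40264e-08 = 0.000133239
So the posterior for Subgroup B is 1.05709e-05 / 0.000133239 ≈ 0.079.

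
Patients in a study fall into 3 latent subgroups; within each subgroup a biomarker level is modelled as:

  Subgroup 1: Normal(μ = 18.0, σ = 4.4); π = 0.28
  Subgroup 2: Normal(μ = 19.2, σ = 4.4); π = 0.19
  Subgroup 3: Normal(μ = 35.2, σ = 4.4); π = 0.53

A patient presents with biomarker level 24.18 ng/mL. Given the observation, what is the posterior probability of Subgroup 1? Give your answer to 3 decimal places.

0.459

Apply Bayes' rule: the posterior for each component is proportional to its prior times its likelihood at x.
Normal densities:
  f_1 = (1/(4.4·√(2π)))·exp(−(24.18−18.0)²/(2·4.4²)) = 0.090669·exp(-0.98637) = 0.0338128
  f_2 = (1/(4.4·√(2π)))·exp(−(24.18−19.2)²/(2·4.4²)) = 0.090669·exp(-0.64051) = 0.0477847
  f_3 = (1/(4.4·√(2π)))·exp(−(24.18−35.2)²/(2·4.4²)) = 0.090669·exp(-3.13637) = 0.00393865
Prior × likelihood for each component:
  π_1·f_1 = 0.28 × 0.0338128 = 0.00946757
  π_2·f_2 = 0.19 × 0.0477847 = 0.0090791
  π_3·f_3 = 0.53 × 0.00393865 = 0.00208748
Normaliser: 0.00946757 + 0.0090791 + 0.00208748 = 0.0206342
P(Subgroup 1 | x) ≈ 0.459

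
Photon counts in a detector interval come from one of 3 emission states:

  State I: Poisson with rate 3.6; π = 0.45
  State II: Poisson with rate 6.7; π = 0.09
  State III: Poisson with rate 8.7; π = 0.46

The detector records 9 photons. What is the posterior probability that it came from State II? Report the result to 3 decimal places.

0.115

By Bayes' theorem, P(k | x) = π_k f_k(x) / Σ_j π_j f_j(x).
Poisson probabilities:
  L_I = 0.00764715
  L_II = 0.0922863
  L_III = 0.131084
Multiply by the mixture weights:
  π_I·L_I = 0.45 × 0.00764715 = 0.00344122
  π_II·L_II = 0.09 × 0.0922863 = 0.00830577
  π_III·L_III = 0.46 × 0.131084 = 0.0602984
Sum: 0.00344122 + 0.00830577 + 0.0602984 = 0.0720454
Responsibility of State II: 0.00830577 / 0.0720454 ≈ 0.115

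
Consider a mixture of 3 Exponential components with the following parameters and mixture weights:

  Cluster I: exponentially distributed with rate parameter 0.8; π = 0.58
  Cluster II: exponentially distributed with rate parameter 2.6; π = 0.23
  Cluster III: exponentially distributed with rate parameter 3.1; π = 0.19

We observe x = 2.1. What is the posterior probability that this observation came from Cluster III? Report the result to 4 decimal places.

P(component k | x) = π_k·f_k(x) / marginal(x), where marginal(x) = Σ_j π_j·f_j(x).
Evaluate each component's likelihood at the observed value:
  p_I = 0.149099
  p_II = 0.0110592
  p_III = 0.00461429
Unnormalised posteriors:
  π_I·p_I = 0.58 × 0.149099 = 0.0864775
  π_II·p_II = 0.23 × 0.0110592 = 0.00254363
  π_III·p_III = 0.19 × 0.00461429 = 0.000876715
Normaliser: 0.0864775 + 0.00254363 + 0.000876715 = 0.0898979
So the posterior for Cluster III is 0.000876715 / 0.0898979 ≈ 0.0098.

0.0098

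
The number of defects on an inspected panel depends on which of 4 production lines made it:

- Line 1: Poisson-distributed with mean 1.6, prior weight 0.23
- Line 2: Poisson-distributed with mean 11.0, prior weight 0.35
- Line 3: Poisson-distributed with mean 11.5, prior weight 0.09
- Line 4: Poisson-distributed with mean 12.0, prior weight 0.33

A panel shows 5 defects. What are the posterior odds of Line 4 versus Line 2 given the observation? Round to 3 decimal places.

Only the two components matter; the odds are (π_i f_i(x)) / (π_j f_j(x)).
Component likelihoods at x = 5 defects:
  p_1 = e^(−1.6)·1.6^5/5! = 0.017642
  p_2 = e^(−11.0)·11.0^5/5! = 0.0224152
  p_3 = e^(−11.5)·11.5^5/5! = 0.0169794
  p_4 = e^(−12.0)·12.0^5/5! = 0.0127406
0.00420441 / 0.00784532 ≈ 0.536

0.536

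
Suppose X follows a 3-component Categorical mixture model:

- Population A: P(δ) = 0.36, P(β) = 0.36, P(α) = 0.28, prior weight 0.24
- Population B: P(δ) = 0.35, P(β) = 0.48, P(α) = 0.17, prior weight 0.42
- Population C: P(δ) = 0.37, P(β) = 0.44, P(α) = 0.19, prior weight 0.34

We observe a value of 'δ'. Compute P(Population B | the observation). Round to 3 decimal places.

0.409

By Bayes' theorem, P(k | x) = w_k f_k(x) / Σ_j w_j f_j(x).
Evaluate each component's likelihood at the observed value:
  f_A = 0.36
  f_B = 0.35
  f_C = 0.37
Prior × likelihood for each component:
  w_A·f_A = 0.24 × 0.36 = 0.0864
  w_B·f_B = 0.42 × 0.35 = 0.147
  w_C·f_C = 0.34 × 0.37 = 0.1258
Sum: 0.0864 + 0.147 + 0.1258 = 0.3592
So the posterior for Population B is 0.147 / 0.3592 ≈ 0.409.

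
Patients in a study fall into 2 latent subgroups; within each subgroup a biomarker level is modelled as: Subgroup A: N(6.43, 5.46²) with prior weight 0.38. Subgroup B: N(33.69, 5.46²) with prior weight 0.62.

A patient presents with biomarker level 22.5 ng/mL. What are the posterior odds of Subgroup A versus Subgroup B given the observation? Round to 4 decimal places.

The posterior odds equal the prior odds times the likelihood ratio: (π_i/π_j)·(f_i(x)/f_j(x)).
Normal densities:
  f_A = 0.000960872
  f_B = 0.00894634
Odds = (0.38/0.62) × (0.000960872/0.00894634) = 0.612903 × 0.107404 ≈ 0.0658

0.0658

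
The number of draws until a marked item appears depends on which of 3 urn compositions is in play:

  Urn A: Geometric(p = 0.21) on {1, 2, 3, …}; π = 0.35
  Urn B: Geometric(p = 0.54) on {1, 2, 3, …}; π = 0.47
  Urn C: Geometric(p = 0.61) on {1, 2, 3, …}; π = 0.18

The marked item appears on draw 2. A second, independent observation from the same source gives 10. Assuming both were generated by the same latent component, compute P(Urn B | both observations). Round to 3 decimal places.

0.038

The responsibility of component k is π_k f_k(x) divided by Σ_j π_j f_j(x).
Since both observations come from the same component, the likelihood for component k is f_k(x₁)·f_k(x₂).
  L_A = [0.1659] × [0.0251688] = 0.00417551
  L_B = [0.2484] × [0.000497983] = 0.000123699
  L_C = [0.2379] × [0.000127324] = 3.02905e-05
Weight by the priors:
  π_A·L_A = 0.35 × 0.00417551 = 0.00146143
  π_B·L_B = 0.47 × 0.000123699 = 5.81385e-05
  π_C·L_C = 0.18 × 3.02905e-05 = 5.45228e-06
Denominator: 0.00146143 + 5.81385e-05 + 5.45228e-06 = 0.00152502
P(Urn B | data) = 5.81385e-05 / 0.00152502 ≈ 0.038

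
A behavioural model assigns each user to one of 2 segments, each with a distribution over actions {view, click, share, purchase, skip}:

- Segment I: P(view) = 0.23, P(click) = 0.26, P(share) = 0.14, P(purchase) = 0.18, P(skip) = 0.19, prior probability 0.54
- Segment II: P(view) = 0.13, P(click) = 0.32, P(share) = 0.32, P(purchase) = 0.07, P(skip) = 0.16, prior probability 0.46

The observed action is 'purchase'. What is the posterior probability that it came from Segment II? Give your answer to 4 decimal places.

0.2488

By Bayes' theorem, P(k | x) = P(Z=k) f_k(x) / Σ_j P(Z=j) f_j(x).
Categorical probabilities:
  L_I = P(purchase | comp) = 0.18
  L_II = P(purchase | comp) = 0.07
Prior × likelihood for each component:
  P(Z=I)·L_I = 0.54 × 0.18 = 0.0972
  P(Z=II)·L_II = 0.46 × 0.07 = 0.0322
Evidence: 0.0972 + 0.0322 = 0.1294
Responsibility of Segment II: 0.0322 / 0.1294 ≈ 0.2488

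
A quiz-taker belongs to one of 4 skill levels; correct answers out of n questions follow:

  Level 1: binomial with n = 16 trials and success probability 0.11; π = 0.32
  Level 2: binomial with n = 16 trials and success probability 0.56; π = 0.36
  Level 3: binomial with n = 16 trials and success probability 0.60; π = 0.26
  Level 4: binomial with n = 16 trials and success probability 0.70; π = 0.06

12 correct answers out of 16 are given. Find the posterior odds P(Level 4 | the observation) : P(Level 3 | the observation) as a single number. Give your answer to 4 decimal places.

0.4643

Since P(k|x) ∝ w_k f_k(x), the posterior odds are w_i f_i(x) / (w_j f_j(x)).
Component likelihoods at x = 12 correct answers out of 16:
  f_1 = C(16,12)·0.11^12·0.89^4 = 1820·3.13843e-12·0.627422 = 3.5838e-09
  f_2 = C(16,12)·0.56^12·0.44^4 = 1820·0.000951166·0.037481 = 0.0648841
  f_3 = C(16,12)·0.60^12·0.40^4 = 1820·0.00217678·0.0256 = 0.101421
  f_4 = C(16,12)·0.70^12·0.30^4 = 1820·0.0138413·0.0081 = 0.204048
Odds = (0.06/0.26) × (0.204048/0.101421) = 0.230769 × 2.0119 ≈ 0.4643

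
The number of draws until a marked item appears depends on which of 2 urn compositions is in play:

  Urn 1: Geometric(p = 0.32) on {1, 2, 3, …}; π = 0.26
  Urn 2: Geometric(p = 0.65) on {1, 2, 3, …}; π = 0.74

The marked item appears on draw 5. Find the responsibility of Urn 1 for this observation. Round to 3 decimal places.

0.711

P(component k | x) = π_k·f_k(x) / marginal(x), where marginal(x) = Σ_j π_j·f_j(x).
Geometric probabilities:
  L_1 = 0.0684204
  L_2 = 0.00975406
Multiply by the mixture weights:
  π_1·L_1 = 0.26 × 0.0684204 = 0.0177893
  π_2·L_2 = 0.74 × 0.00975406 = 0.00721801
Marginal: 0.0177893 + 0.00721801 = 0.0250073
P(Urn 1 | 5) ≈ 0.711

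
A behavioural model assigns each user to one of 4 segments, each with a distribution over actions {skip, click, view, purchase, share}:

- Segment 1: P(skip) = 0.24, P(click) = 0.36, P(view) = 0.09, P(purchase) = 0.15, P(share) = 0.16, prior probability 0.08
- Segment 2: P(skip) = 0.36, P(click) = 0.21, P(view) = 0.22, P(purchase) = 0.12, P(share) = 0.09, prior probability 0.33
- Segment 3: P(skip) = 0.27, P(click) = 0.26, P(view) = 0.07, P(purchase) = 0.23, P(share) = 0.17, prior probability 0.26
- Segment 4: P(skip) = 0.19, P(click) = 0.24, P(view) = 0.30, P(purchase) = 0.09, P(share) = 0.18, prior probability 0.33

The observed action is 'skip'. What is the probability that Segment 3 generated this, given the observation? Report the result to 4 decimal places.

0.2591

The responsibility of component k is π_k f_k(x) divided by Σ_j π_j f_j(x).
Categorical probabilities:
  p_1 = P(skip | comp) = 0.24
  p_2 = P(skip | comp) = 0.36
  p_3 = P(skip | comp) = 0.27
  p_4 = P(skip | comp) = 0.19
Multiply by the mixture weights:
  π_1·p_1 = 0.08 × 0.24 = 0.0192
  π_2·p_2 = 0.33 × 0.36 = 0.1188
  π_3·p_3 = 0.26 × 0.27 = 0.0702
  π_4·p_4 = 0.33 × 0.19 = 0.0627
Normaliser: 0.0192 + 0.1188 + 0.0702 + 0.0627 = 0.2709
P(Segment 3 | x) = 0.0702 / 0.2709 ≈ 0.2591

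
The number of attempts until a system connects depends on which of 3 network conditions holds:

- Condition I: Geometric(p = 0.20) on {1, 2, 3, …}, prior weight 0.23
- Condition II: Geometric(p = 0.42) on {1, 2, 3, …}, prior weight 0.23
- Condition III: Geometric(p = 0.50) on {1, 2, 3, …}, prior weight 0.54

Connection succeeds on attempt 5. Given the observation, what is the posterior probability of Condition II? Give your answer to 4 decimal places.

Posterior ∝ prior × likelihood, so P(k | x) ∝ π_k f_k(x); normalise over all components.
Component likelihoods at x = 5:
  p_I = 0.20·(1−0.20)^4 = 0.20·0.4096 = 0.08192
  p_II = 0.42·(1−0.42)^4 = 0.42·0.113165 = 0.0475293
  p_III = 0.50·(1−0.50)^4 = 0.50·0.0625 = 0.03125
Multiply by the mixture weights:
  π_I·p_I = 0.23 × 0.08192 = 0.0188416
  π_II·p_II = 0.23 × 0.0475293 = 0.0109317
  π_III·p_III = 0.54 × 0.03125 = 0.016875
Evidence: 0.0188416 + 0.0109317 + 0.016875 = 0.0466483
Responsibility of Condition II: 0.0109317 / 0.0466483 ≈ 0.2343

0.2343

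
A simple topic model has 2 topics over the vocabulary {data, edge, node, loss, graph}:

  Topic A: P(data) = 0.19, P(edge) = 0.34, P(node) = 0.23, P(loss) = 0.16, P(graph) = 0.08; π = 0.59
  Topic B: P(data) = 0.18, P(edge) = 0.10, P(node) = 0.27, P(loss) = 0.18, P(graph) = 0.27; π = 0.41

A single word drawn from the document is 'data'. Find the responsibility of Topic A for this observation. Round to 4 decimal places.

P(component k | x) = P(Z=k)·f_k(x) / marginal(x), where marginal(x) = Σ_j P(Z=j)·f_j(x).
Categorical probabilities:
  f_A = P(data | comp) = 0.19
  f_B = P(data | comp) = 0.18
Multiply by the mixture weights:
  P(Z=A)·f_A = 0.59 × 0.19 = 0.1121
  P(Z=B)·f_B = 0.41 × 0.18 = 0.0738
Evidence: 0.1121 + 0.0738 = 0.1859
P(Topic A | the observation) ≈ 0.6030

0.6030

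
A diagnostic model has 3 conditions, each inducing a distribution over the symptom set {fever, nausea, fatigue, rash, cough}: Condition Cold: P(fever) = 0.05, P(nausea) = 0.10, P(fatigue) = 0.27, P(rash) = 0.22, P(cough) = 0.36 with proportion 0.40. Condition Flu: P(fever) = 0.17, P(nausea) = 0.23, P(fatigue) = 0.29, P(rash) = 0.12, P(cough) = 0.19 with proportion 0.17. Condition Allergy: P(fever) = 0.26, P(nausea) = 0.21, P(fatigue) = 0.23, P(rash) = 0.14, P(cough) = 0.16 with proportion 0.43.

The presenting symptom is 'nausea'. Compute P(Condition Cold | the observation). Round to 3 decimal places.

Apply Bayes' rule: the posterior for each component is proportional to its prior times its likelihood at x.
Evaluate each component's likelihood at the observed value:
  f_Cold = 0.1
  f_Flu = 0.23
  f_Allergy = 0.21
Unnormalised posteriors:
  P(Z=Cold)·f_Cold = 0.40 × 0.1 = 0.04
  P(Z=Flu)·f_Flu = 0.17 × 0.23 = 0.0391
  P(Z=Allergy)·f_Allergy = 0.43 × 0.21 = 0.0903
Marginal: 0.04 + 0.0391 + 0.0903 = 0.1694
Responsibility of Condition Cold: 0.04 / 0.1694 ≈ 0.236

0.236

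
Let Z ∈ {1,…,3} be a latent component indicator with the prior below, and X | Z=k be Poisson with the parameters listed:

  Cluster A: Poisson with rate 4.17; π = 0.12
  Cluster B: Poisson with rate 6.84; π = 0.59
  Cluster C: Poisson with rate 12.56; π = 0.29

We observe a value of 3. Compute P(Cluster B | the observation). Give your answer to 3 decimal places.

0.597

The responsibility of component k is P(Z=k) f_k(x) divided by Σ_j P(Z=j) f_j(x).
Component likelihoods at x = 3:
  f_A = 0.186745
  f_B = 0.0570746
  f_C = 0.00115899
Prior × likelihood for each component:
  P(Z=A)·f_A = 0.12 × 0.186745 = 0.0224094
  P(Z=B)·f_B = 0.59 × 0.0570746 = 0.033674
  P(Z=C)·f_C = 0.29 × 0.00115899 = 0.000336107
Normaliser: 0.0224094 + 0.033674 + 0.000336107 = 0.0564195
Responsibility of Cluster B: 0.033674 / 0.0564195 ≈ 0.597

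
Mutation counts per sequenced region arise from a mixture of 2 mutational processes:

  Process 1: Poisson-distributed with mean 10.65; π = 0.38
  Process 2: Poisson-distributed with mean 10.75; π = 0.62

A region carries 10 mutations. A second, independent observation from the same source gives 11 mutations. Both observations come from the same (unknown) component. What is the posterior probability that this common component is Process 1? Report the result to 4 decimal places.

0.3809

By Bayes' theorem, P(k | x) = π_k f_k(x) / Σ_j π_j f_j(x).
Since both observations come from the same component, the likelihood for component k is f_k(x₁)·f_k(x₂).
  L_1 = [0.122602] × [0.118701] = 0.0145529
  L_2 = [0.121802] × [0.119034] = 0.0144987
Multiply by the mixture weights:
  π_1·L_1 = 0.38 × 0.0145529 = 0.00553011
  π_2·L_2 = 0.62 × 0.0144987 = 0.00898916
Normaliser: 0.00553011 + 0.00898916 = 0.0145193
P(Process 1 | data) ≈ 0.3809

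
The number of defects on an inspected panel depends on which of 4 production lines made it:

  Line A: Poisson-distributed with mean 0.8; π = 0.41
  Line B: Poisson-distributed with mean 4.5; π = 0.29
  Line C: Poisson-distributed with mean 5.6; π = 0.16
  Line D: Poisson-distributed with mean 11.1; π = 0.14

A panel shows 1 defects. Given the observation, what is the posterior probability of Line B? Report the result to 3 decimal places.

By Bayes' theorem, P(k | x) = π_k f_k(x) / Σ_j π_j f_j(x).
Poisson probabilities:
  f_A = 0.359463
  f_B = 0.0499905
  f_C = 0.020708
  f_D = 0.000167747
Prior × likelihood for each component:
  π_A·f_A = 0.41 × 0.359463 = 0.14738
  π_B·f_B = 0.29 × 0.0499905 = 0.0144972
  π_C·f_C = 0.16 × 0.020708 = 0.00331329
  π_D·f_D = 0.14 × 0.000167747 = 2.34846e-05
Sum: 0.14738 + 0.0144972 + 0.00331329 + 2.34846e-05 = 0.165214
P(Line B | 1 defects) = 0.0144972 / 0.165214 ≈ 0.088

0.088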